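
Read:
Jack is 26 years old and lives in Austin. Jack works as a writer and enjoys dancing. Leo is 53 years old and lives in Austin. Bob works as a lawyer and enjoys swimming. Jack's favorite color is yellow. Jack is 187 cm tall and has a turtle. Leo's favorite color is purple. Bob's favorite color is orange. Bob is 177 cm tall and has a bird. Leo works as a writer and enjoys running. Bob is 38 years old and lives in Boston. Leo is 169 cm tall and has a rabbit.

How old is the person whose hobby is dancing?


Person with hobby=dancing is Jack, age 26

26


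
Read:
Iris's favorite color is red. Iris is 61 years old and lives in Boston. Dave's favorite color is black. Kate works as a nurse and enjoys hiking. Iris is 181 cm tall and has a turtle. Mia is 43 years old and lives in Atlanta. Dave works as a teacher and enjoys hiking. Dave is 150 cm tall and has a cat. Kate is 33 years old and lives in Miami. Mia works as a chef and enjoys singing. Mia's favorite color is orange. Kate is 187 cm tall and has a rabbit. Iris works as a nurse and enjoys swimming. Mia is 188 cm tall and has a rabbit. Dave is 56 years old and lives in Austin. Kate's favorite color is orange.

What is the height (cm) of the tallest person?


Tallest: Mia at 188 cm

188


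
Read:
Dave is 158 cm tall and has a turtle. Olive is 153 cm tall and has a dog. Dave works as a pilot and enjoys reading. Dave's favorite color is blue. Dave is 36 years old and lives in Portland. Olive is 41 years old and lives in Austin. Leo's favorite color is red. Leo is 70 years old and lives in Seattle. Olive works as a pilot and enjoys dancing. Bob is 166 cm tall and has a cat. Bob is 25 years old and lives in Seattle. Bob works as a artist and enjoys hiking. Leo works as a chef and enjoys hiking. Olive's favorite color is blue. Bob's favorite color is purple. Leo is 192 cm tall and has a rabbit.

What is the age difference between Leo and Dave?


|70 - 36| = 34

34


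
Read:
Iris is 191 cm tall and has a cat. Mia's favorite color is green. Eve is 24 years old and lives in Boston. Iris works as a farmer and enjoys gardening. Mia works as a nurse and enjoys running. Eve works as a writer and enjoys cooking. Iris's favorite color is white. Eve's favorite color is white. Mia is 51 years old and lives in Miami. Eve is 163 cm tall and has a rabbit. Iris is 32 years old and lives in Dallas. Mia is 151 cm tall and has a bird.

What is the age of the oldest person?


Oldest: Mia at 51

51


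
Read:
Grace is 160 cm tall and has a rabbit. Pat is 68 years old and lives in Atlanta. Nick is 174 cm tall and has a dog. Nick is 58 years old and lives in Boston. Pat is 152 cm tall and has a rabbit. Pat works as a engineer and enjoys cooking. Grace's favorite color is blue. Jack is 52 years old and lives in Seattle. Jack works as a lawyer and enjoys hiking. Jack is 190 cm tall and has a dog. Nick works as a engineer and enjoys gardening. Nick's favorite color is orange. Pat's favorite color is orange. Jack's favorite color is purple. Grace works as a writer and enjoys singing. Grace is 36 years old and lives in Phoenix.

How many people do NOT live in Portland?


Not in Portland: 4

4


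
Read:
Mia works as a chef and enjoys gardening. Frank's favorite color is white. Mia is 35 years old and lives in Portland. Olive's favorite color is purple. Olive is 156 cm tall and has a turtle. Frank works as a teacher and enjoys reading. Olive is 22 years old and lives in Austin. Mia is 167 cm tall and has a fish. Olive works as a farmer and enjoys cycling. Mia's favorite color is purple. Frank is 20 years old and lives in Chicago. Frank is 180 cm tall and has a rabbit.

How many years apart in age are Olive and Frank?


22 vs 20, diff = 2

2


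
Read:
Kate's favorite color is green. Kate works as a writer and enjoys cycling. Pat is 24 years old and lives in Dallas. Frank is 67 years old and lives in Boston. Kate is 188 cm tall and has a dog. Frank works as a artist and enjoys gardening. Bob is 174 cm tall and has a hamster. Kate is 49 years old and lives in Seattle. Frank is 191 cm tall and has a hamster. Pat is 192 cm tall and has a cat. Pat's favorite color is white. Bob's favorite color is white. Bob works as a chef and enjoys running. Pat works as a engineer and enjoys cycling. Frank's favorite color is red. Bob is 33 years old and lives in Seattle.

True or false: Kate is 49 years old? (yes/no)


Kate is actually 49. yes

yes


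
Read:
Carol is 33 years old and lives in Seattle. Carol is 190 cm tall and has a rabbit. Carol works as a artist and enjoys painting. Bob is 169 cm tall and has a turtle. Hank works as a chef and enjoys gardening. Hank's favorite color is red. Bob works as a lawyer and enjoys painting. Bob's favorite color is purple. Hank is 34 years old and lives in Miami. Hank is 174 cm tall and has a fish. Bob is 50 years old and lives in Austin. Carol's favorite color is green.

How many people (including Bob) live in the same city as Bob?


Bob lives in Austin. Count = 1

1


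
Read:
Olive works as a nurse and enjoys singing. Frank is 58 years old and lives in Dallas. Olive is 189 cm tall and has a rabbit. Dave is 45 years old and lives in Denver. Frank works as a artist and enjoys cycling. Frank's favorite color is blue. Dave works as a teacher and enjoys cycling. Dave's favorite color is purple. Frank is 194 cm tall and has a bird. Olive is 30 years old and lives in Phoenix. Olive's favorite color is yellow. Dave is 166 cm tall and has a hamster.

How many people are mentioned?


People: Olive, Frank, Dave. Count = 3

3


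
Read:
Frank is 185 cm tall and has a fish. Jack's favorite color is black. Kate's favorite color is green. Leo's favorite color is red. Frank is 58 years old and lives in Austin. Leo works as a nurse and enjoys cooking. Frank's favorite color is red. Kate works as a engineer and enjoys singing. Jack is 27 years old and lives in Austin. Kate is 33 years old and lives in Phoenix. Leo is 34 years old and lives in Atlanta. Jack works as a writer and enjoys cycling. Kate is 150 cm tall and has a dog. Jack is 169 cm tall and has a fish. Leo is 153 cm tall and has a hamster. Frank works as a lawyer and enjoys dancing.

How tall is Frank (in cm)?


Frank is 185 cm tall

185


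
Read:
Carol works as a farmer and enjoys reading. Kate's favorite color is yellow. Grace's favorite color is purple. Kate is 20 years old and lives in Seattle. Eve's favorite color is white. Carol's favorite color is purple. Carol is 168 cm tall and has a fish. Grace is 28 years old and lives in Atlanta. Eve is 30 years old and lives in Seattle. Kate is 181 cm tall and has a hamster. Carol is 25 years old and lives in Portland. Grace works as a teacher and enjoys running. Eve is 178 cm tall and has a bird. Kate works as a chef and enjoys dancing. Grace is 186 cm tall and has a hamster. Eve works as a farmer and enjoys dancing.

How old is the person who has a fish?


Person with fish is Carol, age 25

25


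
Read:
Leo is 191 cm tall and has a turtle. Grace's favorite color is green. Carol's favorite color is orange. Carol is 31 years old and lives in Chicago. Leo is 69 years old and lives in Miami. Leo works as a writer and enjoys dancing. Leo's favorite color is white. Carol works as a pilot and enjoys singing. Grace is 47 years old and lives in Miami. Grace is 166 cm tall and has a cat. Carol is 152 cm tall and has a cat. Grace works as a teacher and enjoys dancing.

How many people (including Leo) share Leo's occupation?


Leo is a writer. Count = 1

1


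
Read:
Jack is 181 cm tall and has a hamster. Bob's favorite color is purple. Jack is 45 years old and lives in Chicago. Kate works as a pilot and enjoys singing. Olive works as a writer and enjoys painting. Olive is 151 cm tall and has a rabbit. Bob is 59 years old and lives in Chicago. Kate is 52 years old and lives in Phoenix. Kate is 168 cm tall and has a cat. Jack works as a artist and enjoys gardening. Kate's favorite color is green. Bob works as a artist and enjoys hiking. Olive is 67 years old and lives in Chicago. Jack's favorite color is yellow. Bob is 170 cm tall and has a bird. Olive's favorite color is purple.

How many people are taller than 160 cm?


Taller than 160: 3

3


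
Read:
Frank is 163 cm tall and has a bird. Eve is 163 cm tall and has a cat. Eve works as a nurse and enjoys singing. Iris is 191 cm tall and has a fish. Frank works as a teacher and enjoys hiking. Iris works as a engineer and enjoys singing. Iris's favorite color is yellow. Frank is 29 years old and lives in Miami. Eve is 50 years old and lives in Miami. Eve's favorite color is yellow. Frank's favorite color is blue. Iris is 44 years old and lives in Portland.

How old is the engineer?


The engineer is Iris, age 44

44


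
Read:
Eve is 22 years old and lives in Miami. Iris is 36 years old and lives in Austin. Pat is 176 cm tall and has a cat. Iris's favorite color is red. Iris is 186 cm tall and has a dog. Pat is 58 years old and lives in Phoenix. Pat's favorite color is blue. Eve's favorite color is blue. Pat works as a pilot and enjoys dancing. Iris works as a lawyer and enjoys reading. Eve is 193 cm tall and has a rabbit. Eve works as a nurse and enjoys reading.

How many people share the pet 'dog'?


Count: 1

1


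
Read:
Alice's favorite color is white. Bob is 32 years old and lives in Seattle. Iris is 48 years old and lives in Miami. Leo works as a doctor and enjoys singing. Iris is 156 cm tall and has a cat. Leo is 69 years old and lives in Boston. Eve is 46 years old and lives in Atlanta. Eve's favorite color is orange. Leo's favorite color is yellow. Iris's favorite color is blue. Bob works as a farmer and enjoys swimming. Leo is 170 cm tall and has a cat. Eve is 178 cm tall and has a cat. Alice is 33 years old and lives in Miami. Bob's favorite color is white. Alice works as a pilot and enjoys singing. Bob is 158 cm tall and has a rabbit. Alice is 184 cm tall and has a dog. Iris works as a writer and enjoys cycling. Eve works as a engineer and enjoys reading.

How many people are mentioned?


People: Iris, Eve, Bob, Leo, Alice. Count = 5

5


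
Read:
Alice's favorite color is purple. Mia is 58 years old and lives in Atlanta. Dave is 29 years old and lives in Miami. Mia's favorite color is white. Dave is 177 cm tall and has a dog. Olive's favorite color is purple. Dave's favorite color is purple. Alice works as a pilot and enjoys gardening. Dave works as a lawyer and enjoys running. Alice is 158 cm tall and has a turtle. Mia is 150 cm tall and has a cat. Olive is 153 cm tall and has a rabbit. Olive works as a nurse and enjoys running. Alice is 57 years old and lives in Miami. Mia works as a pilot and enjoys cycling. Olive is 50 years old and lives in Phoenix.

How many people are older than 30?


Filter: 3

3


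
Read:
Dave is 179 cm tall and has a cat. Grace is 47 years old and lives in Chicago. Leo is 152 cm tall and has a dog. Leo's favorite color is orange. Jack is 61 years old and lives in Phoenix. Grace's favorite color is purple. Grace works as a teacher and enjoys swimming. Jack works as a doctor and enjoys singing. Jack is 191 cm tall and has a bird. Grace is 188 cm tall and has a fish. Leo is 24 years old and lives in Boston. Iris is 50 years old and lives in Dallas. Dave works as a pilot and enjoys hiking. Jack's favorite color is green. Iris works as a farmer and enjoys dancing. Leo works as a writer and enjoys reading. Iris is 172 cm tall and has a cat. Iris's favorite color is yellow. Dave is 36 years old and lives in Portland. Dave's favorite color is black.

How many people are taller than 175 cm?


Taller than 175: 3

3


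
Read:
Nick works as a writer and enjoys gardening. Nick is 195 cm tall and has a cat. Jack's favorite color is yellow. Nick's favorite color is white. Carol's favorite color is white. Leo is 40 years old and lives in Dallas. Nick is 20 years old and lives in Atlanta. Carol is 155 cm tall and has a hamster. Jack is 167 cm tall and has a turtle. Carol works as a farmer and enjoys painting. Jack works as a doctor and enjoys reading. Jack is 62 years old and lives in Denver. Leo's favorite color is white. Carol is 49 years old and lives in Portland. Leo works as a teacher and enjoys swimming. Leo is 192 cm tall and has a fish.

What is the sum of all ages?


62+40+20+49 = 171

171


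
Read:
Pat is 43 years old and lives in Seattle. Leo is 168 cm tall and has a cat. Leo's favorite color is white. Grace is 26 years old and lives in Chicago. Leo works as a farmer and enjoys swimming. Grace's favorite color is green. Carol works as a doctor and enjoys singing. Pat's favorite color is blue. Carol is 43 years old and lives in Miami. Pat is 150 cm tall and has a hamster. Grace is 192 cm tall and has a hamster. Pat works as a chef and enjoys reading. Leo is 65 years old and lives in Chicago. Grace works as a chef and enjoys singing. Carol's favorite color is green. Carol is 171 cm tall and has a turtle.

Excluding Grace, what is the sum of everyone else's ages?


Sum (excluding Grace): 151

151


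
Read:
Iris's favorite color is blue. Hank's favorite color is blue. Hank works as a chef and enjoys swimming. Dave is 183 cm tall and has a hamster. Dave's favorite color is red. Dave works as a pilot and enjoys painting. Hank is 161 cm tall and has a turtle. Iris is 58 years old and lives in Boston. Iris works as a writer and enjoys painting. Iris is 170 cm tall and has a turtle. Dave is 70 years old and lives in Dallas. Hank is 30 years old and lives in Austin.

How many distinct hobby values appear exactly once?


Unique hobby values: 1

1


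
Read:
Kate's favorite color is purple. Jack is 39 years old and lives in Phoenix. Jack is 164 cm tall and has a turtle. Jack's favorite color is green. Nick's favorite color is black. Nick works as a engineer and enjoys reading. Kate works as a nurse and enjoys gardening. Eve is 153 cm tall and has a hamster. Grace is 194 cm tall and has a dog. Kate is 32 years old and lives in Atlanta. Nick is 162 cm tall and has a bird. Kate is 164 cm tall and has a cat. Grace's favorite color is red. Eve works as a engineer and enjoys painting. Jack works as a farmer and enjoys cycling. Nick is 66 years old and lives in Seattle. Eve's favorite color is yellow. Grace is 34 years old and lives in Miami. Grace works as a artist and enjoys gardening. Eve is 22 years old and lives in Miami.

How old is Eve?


Eve is 22 years old

22


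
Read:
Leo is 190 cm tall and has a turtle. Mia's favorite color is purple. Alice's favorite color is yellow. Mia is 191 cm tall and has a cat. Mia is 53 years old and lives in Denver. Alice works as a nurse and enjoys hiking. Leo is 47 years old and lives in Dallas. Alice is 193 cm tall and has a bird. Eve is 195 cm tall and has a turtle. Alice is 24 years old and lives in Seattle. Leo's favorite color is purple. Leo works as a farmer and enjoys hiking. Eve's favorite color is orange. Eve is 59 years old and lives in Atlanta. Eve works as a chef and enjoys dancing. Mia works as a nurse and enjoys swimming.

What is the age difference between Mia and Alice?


|53 - 24| = 29

29


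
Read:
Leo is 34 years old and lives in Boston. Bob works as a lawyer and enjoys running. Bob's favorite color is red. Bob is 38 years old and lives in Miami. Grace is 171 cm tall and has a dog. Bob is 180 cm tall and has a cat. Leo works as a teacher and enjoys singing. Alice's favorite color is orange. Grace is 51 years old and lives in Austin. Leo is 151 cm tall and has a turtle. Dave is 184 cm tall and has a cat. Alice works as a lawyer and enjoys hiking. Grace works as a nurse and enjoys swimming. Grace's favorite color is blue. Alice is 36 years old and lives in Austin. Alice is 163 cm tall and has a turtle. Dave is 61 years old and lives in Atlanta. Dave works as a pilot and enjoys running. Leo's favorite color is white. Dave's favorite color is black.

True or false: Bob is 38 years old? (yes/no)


Bob is actually 38. yes

yes


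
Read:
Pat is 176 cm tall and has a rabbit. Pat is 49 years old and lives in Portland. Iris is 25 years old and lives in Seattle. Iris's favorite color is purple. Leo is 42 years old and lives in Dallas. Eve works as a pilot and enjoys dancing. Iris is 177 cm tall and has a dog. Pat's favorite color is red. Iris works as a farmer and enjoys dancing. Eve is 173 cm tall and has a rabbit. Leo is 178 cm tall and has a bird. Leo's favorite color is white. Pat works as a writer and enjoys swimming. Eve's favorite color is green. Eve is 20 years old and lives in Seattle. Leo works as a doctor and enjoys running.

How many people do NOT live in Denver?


Not in Denver: 4

4


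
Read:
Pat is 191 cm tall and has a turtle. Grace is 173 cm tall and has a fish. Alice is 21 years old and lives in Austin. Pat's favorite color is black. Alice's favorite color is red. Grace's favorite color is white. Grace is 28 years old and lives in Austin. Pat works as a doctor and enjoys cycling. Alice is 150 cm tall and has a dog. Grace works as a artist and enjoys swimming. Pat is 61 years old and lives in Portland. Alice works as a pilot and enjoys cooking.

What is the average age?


Sum=110, n=3, avg=36.67

36.67


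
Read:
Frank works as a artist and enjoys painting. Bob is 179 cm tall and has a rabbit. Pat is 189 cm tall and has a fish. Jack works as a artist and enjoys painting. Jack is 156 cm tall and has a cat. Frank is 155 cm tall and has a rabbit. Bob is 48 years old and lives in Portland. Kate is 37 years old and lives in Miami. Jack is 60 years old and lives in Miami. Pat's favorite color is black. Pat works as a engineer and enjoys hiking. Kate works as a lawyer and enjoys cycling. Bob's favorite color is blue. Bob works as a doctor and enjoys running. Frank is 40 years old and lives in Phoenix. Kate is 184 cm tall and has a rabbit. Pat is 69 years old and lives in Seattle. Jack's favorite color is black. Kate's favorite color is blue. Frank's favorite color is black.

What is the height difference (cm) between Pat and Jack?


|189 - 156| = 33

33


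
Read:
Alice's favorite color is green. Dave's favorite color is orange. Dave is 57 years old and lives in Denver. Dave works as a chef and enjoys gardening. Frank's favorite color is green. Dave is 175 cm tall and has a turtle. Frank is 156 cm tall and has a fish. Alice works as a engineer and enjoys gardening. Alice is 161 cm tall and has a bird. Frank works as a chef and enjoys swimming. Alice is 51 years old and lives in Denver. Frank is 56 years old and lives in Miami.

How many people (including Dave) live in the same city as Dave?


Dave lives in Denver. Count = 2

2


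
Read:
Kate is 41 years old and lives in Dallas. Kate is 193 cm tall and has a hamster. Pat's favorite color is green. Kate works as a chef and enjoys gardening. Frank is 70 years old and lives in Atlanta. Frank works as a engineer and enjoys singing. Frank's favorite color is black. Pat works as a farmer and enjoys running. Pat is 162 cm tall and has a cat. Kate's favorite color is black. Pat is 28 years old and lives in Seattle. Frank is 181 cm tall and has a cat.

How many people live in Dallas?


Count in Dallas: 1

1


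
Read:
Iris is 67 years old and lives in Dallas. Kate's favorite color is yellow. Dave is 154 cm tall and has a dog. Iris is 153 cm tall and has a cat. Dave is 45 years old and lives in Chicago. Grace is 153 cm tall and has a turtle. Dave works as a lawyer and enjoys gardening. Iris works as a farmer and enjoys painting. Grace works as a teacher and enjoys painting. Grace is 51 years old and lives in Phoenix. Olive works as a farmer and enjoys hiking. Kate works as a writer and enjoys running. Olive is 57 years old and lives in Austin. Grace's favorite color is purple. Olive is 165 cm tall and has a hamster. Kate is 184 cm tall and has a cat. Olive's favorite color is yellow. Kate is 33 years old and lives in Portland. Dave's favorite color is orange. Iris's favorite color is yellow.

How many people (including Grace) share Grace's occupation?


Grace is a teacher. Count = 1

1


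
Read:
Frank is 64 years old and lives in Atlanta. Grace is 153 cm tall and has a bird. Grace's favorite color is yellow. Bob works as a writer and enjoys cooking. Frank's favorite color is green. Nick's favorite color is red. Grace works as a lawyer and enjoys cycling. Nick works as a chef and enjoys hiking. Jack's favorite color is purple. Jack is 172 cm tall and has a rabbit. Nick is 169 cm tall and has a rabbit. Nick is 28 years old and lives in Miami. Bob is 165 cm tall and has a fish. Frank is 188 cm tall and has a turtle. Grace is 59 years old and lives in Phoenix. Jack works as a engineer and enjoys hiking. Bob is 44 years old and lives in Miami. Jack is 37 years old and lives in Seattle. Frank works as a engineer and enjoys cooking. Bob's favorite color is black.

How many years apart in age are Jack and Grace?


37 vs 59, diff = 22

22


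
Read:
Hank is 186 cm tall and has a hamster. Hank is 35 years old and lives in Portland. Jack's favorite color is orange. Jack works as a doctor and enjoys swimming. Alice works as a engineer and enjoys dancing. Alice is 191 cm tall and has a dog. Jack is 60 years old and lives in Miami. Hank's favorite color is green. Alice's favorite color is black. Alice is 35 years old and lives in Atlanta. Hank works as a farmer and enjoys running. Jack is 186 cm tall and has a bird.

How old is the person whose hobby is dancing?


Person with hobby=dancing is Alice, age 35

35


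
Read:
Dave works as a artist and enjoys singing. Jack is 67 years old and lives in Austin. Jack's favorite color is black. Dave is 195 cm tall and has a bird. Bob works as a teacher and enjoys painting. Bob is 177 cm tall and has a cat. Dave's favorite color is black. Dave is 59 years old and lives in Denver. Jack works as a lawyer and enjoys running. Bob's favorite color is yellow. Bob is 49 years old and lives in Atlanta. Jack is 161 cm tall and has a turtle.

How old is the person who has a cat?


Person with cat is Bob, age 49

49


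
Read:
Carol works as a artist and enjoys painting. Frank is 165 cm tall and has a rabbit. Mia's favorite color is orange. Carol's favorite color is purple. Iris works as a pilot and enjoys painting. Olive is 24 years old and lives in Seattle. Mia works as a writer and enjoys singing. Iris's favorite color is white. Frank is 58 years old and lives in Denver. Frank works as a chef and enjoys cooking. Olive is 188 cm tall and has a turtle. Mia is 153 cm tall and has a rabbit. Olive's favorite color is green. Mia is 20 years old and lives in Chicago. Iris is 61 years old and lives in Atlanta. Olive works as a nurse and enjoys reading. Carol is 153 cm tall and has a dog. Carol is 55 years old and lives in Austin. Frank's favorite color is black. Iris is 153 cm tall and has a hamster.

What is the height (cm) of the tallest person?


Tallest: Olive at 188 cm

188


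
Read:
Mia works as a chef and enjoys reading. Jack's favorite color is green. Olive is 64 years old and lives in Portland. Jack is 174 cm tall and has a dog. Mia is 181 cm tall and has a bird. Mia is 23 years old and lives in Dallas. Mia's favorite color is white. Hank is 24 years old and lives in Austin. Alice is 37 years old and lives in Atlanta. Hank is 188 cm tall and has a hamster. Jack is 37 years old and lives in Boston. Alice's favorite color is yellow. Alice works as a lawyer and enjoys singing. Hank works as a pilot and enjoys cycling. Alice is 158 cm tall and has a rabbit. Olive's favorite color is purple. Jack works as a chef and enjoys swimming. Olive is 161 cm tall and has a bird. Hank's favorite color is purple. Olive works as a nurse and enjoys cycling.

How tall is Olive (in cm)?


Olive is 161 cm tall

161


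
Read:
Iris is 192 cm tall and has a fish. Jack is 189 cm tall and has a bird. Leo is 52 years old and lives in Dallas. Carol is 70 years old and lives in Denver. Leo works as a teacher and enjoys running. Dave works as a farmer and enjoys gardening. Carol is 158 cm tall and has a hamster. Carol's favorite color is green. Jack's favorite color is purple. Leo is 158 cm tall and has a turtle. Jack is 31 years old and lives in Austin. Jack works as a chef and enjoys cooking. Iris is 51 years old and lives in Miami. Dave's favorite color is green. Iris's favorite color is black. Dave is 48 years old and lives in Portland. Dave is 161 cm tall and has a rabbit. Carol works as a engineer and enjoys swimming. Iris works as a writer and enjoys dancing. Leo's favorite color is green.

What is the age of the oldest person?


Oldest: Carol at 70

70


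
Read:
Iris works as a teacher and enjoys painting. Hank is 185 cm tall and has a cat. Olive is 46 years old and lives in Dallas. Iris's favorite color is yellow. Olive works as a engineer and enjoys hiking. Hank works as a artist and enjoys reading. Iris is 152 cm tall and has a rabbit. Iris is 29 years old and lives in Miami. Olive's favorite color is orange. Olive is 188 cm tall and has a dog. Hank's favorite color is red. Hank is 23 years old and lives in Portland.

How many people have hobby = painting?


Count: 1

1


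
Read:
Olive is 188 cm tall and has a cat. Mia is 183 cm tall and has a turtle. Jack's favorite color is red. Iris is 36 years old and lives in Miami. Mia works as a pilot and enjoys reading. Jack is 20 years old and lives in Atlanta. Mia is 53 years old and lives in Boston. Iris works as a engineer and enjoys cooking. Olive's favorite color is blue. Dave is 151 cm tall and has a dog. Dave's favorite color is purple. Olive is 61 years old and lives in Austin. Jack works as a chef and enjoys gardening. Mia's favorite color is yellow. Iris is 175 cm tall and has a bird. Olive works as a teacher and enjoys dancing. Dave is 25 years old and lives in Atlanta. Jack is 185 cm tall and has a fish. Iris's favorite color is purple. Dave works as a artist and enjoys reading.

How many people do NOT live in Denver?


Not in Denver: 5

5


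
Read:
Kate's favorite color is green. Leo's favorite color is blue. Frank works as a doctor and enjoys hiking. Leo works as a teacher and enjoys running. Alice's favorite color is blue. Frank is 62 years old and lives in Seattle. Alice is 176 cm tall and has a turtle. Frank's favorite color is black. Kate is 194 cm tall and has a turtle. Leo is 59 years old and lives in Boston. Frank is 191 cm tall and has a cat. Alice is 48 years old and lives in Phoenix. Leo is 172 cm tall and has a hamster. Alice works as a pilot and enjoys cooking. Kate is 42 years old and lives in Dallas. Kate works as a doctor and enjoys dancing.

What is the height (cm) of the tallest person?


Tallest: Kate at 194 cm

194


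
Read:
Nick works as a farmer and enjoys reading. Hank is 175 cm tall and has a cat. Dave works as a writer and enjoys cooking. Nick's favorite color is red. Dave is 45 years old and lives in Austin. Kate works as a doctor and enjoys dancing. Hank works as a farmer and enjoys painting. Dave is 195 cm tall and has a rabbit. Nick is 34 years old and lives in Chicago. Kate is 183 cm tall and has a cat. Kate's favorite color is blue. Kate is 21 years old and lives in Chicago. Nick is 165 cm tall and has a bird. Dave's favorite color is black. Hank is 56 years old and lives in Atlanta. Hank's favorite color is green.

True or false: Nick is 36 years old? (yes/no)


Nick is actually 34. no

no


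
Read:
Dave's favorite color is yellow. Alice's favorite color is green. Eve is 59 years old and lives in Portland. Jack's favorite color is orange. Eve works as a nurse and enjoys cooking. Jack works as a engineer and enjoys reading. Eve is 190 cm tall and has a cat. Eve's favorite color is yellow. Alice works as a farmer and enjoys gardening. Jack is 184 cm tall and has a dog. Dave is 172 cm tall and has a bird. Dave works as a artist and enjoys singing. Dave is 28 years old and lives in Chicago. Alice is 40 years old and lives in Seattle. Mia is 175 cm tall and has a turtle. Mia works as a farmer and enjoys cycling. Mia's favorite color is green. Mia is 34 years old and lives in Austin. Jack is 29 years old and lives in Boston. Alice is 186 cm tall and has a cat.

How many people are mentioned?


People: Mia, Dave, Alice, Jack, Eve. Count = 5

5


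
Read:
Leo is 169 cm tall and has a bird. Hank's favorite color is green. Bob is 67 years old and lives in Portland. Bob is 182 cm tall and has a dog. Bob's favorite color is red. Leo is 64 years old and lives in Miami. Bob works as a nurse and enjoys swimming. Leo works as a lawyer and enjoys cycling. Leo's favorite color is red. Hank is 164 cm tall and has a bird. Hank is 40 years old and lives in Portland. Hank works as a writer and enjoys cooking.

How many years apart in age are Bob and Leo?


67 vs 64, diff = 3

3


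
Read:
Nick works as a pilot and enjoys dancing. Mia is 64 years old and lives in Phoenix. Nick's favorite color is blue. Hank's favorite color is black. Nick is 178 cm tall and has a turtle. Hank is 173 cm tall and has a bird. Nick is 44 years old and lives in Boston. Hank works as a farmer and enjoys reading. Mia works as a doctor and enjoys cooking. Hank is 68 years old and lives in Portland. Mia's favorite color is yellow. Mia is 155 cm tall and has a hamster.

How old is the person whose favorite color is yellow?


Person with favorite color=yellow is Mia, age 64

64


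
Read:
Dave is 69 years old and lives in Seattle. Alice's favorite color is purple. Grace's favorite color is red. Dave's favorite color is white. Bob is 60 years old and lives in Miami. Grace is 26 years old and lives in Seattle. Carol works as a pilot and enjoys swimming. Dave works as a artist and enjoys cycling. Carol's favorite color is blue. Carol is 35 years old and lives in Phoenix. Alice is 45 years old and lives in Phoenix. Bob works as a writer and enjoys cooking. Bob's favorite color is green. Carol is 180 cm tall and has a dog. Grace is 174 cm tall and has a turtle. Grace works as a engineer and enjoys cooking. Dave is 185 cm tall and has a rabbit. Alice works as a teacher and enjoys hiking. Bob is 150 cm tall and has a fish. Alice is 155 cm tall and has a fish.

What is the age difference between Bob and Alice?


|60 - 45| = 15

15


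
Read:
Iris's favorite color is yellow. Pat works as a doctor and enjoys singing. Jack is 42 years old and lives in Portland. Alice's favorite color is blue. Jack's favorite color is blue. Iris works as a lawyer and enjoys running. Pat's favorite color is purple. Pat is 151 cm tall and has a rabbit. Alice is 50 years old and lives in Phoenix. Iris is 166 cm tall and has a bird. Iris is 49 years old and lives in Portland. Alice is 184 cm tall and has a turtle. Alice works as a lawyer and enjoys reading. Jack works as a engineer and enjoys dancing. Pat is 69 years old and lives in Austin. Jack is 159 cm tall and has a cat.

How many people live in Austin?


Count in Austin: 1

1


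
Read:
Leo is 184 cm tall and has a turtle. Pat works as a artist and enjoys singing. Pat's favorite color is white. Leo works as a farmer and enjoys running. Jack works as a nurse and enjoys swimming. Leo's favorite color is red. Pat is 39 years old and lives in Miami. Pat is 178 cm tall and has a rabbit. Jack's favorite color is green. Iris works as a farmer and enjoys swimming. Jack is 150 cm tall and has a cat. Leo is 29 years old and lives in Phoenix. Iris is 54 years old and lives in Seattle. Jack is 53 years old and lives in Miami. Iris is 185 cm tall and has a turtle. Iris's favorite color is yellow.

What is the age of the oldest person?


Oldest: Iris at 54

54


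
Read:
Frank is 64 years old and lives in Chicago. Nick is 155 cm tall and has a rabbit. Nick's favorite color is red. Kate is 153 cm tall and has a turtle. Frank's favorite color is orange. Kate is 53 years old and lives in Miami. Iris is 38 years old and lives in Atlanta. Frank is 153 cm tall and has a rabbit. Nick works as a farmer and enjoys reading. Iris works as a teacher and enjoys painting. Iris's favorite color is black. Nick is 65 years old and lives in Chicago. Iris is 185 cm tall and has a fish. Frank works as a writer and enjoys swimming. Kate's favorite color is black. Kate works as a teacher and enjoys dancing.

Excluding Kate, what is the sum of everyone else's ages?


Sum (excluding Kate): 167

167


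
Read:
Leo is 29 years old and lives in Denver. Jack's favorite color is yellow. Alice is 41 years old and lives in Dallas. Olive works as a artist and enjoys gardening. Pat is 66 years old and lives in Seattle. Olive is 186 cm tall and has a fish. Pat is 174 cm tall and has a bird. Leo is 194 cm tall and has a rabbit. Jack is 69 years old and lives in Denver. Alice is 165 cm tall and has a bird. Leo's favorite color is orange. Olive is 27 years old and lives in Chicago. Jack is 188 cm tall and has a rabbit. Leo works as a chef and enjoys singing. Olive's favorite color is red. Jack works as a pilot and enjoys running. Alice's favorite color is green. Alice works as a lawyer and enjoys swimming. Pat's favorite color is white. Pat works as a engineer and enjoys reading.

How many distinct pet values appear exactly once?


Unique pet values: 1

1


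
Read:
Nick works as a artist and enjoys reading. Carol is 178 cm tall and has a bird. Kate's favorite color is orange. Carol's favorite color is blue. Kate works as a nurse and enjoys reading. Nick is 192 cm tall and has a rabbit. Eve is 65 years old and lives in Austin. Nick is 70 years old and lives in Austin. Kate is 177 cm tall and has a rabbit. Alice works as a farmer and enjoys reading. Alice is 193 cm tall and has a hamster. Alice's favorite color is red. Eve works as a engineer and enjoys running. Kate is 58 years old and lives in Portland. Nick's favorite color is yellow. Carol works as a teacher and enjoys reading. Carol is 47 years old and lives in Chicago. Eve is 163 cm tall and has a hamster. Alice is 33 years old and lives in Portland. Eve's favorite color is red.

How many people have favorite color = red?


Count: 2

2


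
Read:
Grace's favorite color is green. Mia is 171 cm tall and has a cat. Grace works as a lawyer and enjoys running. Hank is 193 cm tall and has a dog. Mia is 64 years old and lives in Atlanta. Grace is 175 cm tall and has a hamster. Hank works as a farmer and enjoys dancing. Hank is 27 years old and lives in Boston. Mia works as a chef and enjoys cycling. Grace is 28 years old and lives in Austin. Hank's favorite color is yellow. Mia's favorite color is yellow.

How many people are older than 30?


Filter: 1

1


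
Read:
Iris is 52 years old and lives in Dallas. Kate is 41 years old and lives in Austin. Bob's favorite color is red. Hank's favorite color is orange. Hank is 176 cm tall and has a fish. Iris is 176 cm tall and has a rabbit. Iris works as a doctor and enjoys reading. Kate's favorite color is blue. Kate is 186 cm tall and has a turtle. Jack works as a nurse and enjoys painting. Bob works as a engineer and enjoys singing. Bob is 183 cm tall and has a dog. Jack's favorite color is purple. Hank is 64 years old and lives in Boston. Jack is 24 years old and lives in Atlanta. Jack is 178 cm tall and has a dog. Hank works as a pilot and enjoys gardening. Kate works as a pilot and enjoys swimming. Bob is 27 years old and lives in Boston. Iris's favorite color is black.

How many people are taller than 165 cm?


Taller than 165: 5

5


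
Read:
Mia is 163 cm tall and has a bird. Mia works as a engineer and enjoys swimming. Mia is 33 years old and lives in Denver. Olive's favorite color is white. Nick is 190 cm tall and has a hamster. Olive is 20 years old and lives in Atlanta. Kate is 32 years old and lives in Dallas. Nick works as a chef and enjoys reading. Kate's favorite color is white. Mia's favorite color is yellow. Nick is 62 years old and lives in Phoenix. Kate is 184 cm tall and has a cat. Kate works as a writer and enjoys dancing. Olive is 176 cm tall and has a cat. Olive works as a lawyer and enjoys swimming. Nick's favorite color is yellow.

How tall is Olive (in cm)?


Olive is 176 cm tall

176


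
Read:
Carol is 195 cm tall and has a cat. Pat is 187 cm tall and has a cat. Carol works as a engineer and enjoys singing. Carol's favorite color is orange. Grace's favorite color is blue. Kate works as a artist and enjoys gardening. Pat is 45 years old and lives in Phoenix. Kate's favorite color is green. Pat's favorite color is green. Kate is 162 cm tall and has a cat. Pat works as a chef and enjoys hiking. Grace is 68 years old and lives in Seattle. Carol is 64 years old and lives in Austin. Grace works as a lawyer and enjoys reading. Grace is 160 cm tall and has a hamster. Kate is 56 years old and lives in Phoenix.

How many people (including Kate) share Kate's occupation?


Kate is a artist. Count = 1

1


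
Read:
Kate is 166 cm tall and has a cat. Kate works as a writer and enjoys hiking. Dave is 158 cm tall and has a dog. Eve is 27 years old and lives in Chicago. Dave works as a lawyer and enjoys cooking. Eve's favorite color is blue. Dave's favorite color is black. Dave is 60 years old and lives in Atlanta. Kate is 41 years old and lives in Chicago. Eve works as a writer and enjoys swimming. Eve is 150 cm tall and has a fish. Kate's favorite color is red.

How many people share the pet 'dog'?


Count: 1

1


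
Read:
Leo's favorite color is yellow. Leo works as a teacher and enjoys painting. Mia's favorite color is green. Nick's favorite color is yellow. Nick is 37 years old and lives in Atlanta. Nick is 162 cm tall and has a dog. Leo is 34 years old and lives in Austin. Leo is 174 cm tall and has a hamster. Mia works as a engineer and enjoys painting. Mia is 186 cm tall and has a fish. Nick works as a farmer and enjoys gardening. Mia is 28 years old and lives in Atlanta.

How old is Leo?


Leo is 34 years old

34


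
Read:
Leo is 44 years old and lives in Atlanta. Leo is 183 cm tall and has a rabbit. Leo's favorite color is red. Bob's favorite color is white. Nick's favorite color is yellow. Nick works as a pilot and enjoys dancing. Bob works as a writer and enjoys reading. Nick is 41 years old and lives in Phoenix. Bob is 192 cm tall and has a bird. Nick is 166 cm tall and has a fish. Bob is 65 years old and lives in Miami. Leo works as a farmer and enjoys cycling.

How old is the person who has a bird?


Person with bird is Bob, age 65

65


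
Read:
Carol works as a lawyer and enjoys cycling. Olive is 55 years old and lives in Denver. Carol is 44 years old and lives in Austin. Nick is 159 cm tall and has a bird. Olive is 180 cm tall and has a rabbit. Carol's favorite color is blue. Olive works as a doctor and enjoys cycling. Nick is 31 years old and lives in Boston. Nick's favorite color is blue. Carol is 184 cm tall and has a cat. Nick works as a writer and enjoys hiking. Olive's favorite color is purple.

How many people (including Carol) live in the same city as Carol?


Carol lives in Austin. Count = 1

1


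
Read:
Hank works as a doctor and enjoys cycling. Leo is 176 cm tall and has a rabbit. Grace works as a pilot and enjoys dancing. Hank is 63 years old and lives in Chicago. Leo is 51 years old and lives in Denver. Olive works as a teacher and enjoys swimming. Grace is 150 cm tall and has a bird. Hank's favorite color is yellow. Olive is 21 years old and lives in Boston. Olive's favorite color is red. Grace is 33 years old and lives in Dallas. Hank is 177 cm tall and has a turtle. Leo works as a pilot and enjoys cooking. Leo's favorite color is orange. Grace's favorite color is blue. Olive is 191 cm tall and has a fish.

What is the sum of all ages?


51+63+21+33 = 168

168


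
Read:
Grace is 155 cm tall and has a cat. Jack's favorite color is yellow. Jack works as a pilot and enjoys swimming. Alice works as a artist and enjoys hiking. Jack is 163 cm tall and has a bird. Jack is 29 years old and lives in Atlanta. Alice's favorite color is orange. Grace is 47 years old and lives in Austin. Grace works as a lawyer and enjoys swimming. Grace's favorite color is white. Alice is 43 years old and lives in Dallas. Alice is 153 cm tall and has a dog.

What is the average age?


Sum=119, n=3, avg=39.67

39.67
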